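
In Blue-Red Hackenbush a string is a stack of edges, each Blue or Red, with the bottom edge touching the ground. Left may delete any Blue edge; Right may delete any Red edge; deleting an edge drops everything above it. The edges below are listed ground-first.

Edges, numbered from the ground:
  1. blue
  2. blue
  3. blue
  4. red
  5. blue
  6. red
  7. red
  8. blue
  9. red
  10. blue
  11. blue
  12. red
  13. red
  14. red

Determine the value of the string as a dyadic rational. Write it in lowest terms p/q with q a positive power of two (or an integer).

Build g(s[:k]) for k = 1..14, string s = blue blue blue red blue red red blue red blue blue red red red.
b: Left { 0 }, Right { — } gives simplest 1
bb: Left { 0 1 }, Right { — } gives simplest 2
bbb: Left { 0 1 2 }, Right { — } gives simplest 3
bbbr: Left { 0 1 2 }, Right { 3 } gives simplest 5/2
bbbrb: Left { 0 1 2 5/2 }, Right { 3 } gives simplest 11/4
bbbrbr: Left { 0 1 2 5/2 }, Right { 11/4 3 } gives simplest 21/8
bbbrbrr: Left { 0 1 2 5/2 }, Right { 21/8 11/4 3 } gives simplest 41/16
bbbrbrrb: Left { 0 1 2 5/2 41/16 }, Right { 21/8 11/4 3 } gives simplest 83/32
bbbrbrrbr: Left { 0 1 2 5/2 41/16 }, Right { 83/32 21/8 11/4 3 } gives simplest 165/64
bbbrbrrbrb: Left { 0 1 2 5/2 41/16 165/64 }, Right { 83/32 21/8 11/4 3 } gives simplest 331/128
bbbrbrrbrbb: Left { 0 1 2 5/2 41/16 165/64 331/128 }, Right { 83/32 21/8 11/4 3 } gives simplest 663/256
bbbrbrrbrbbr: Left { 0 1 2 5/2 41/16 165/64 331/128 }, Right { 663/256 83/32 21/8 11/4 3 } gives simplest 1325/512
bbbrbrrbrbbrr: Left { 0 1 2 5/2 41/16 165/64 331/128 }, Right { 1325/512 663/256 83/32 21/8 11/4 3 } gives simplest 2649/1024
bbbrbrrbrbbrrr: Left { 0 1 2 5/2 41/16 165/64 331/128 }, Right { 2649/1024 1325/512 663/256 83/32 21/8 11/4 3 } gives simplest 5297/2048

5297/2048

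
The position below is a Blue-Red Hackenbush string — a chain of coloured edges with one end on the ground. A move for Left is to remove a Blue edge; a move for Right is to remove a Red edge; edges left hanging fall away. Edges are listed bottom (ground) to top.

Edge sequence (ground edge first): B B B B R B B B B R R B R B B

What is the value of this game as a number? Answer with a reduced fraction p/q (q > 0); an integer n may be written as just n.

8087/2048

g(B) = { 0 | — } = 1
g(BB) = { 0,1 | — } = 2
g(BBB) = { 0,1,2 | — } = 3
g(BBBB) = { 0,1,2,3 | — } = 4
g(BBBBR) = { 0,1,2,3 | 4 } = 7/2
g(BBBBRB) = { 0,1,2,3,7/2 | 4 } = 15/4
g(BBBBRBB) = { 0,1,2,3,7/2,15/4 | 4 } = 31/8
g(BBBBRBBB) = { 0,1,2,3,7/2,15/4,31/8 | 4 } = 63/16
g(BBBBRBBBB) = { 0,1,2,3,7/2,15/4,31/8,63/16 | 4 } = 127/32
g(BBBBRBBBBR) = { 0,1,2,3,7/2,15/4,31/8,63/16 | 127/32,4 } = 253/64
g(BBBBRBBBBRR) = { 0,1,2,3,7/2,15/4,31/8,63/16 | 253/64,127/32,4 } = 505/128
g(BBBBRBBBBRRB) = { 0,1,2,3,7/2,15/4,31/8,63/16,505/128 | 253/64,127/32,4 } = 1011/256
g(BBBBRBBBBRRBR) = { 0,1,2,3,7/2,15/4,31/8,63/16,505/128 | 1011/256,253/64,127/32,4 } = 2021/512
g(BBBBRBBBBRRBRB) = { 0,1,2,3,7/2,15/4,31/8,63/16,505/128,2021/512 | 1011/256,253/64,127/32,4 } = 4043/1024
g(BBBBRBBBBRRBRBB) = { 0,1,2,3,7/2,15/4,31/8,63/16,505/128,2021/512,4043/1024 | 1011/256,253/64,127/32,4 } = 8087/2048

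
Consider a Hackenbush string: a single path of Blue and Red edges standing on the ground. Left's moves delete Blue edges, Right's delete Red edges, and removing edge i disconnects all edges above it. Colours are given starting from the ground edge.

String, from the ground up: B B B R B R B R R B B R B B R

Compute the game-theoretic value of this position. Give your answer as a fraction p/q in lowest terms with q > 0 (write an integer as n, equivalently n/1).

Build G(s[:k]) for k = 1..15, string s = B B B R B R B R R B B R B B R.
1 of 15 · B · max L 0 · min R +∞ — 1
2 of 15 · BB · max L 1 · min R +∞ — 2
3 of 15 · BBB · max L 2 · min R +∞ — 3
4 of 15 · BBBR · max L 2 · min R 3 — 5/2
5 of 15 · BBBRB · max L 5/2 · min R 3 — 11/4
6 of 15 · BBBRBR · max L 5/2 · min R 11/4 — 21/8
7 of 15 · BBBRBRB · max L 21/8 · min R 11/4 — 43/16
8 of 15 · BBBRBRBR · max L 21/8 · min R 43/16 — 85/32
9 of 15 · BBBRBRBRR · max L 21/8 · min R 85/32 — 169/64
10 of 15 · BBBRBRBRRB · max L 169/64 · min R 85/32 — 339/128
11 of 15 · BBBRBRBRRBB · max L 339/128 · min R 85/32 — 679/256
12 of 15 · BBBRBRBRRBBR · max L 339/128 · min R 679/256 — 1357/512
13 of 15 · BBBRBRBRRBBRB · max L 1357/512 · min R 679/256 — 2715/1024
14 of 15 · BBBRBRBRRBBRBB · max L 2715/1024 · min R 679/256 — 5431/2048
15 of 15 · BBBRBRBRRBBRBBR · max L 2715/1024 · min R 5431/2048 — 10861/4096

10861/4096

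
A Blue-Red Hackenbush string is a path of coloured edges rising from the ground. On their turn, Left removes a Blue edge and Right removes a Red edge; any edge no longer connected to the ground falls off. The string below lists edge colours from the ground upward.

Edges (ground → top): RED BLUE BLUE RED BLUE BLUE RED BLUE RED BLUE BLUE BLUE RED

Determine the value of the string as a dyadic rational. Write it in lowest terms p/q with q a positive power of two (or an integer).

-1187/4096

step 1: add RED to get R; options L={ none } R={ 0 } => -1
step 2: add BLUE to get RB; options L={ -1 } R={ 0 } => -1/2
step 3: add BLUE to get RBB; options L={ -1, -1/2 } R={ 0 } => -1/4
step 4: add RED to get RBBR; options L={ -1, -1/2 } R={ -1/4, 0 } => -3/8
step 5: add BLUE to get RBBRB; options L={ -1, -1/2, -3/8 } R={ -1/4, 0 } => -5/16
step 6: add BLUE to get RBBRBB; options L={ -1, -1/2, -3/8, -5/16 } R={ -1/4, 0 } => -9/32
step 7: add RED to get RBBRBBR; options L={ -1, -1/2, -3/8, -5/16 } R={ -9/32, -1/4, 0 } => -19/64
step 8: add BLUE to get RBBRBBRB; options L={ -1, -1/2, -3/8, -5/16, -19/64 } R={ -9/32, -1/4, 0 } => -37/128
step 9: add RED to get RBBRBBRBR; options L={ -1, -1/2, -3/8, -5/16, -19/64 } R={ -37/128, -9/32, -1/4, 0 } => -75/256
step 10: add BLUE to get RBBRBBRBRB; options L={ -1, -1/2, -3/8, -5/16, -19/64, -75/256 } R={ -37/128, -9/32, -1/4, 0 } => -149/512
step 11: add BLUE to get RBBRBBRBRBB; options L={ -1, -1/2, -3/8, -5/16, -19/64, -75/256, -149/512 } R={ -37/128, -9/32, -1/4, 0 } => -297/1024
step 12: add BLUE to get RBBRBBRBRBBB; options L={ -1, -1/2, -3/8, -5/16, -19/64, -75/256, -149/512, -297/1024 } R={ -37/128, -9/32, -1/4, 0 } => -593/2048
step 13: add RED to get RBBRBBRBRBBBR; options L={ -1, -1/2, -3/8, -5/16, -19/64, -75/256, -149/512, -297/1024 } R={ -593/2048, -37/128, -9/32, -1/4, 0 } => -1187/4096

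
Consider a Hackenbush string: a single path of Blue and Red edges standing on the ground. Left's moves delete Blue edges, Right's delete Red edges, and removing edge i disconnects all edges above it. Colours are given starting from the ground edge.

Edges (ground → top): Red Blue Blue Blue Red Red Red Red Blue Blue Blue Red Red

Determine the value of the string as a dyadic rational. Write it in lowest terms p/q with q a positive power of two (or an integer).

Recurse on prefixes of the 13-edge string Red Blue Blue Blue Red Red Red Red Blue Blue Blue Red Red:
g(R) = { · | 0 } -> -1
g(RB) = { -1 | 0 } -> -1/2
g(RBB) = { -1 -1/2 | 0 } -> -1/4
g(RBBB) = { -1 -1/2 -1/4 | 0 } -> -1/8
g(RBBBR) = { -1 -1/2 -1/4 | -1/8 0 } -> -3/16
g(RBBBRR) = { -1 -1/2 -1/4 | -3/16 -1/8 0 } -> -7/32
g(RBBBRRR) = { -1 -1/2 -1/4 | -7/32 -3/16 -1/8 0 } -> -15/64
g(RBBBRRRR) = { -1 -1/2 -1/4 | -15/64 -7/32 -3/16 -1/8 0 } -> -31/128
g(RBBBRRRRB) = { -1 -1/2 -1/4 -31/128 | -15/64 -7/32 -3/16 -1/8 0 } -> -61/256
g(RBBBRRRRBB) = { -1 -1/2 -1/4 -31/128 -61/256 | -15/64 -7/32 -3/16 -1/8 0 } -> -121/512
g(RBBBRRRRBBB) = { -1 -1/2 -1/4 -31/128 -61/256 -121/512 | -15/64 -7/32 -3/16 -1/8 0 } -> -241/1024
g(RBBBRRRRBBBR) = { -1 -1/2 -1/4 -31/128 -61/256 -121/512 | -241/1024 -15/64 -7/32 -3/16 -1/8 0 } -> -483/2048
g(RBBBRRRRBBBRR) = { -1 -1/2 -1/4 -31/128 -61/256 -121/512 | -483/2048 -241/1024 -15/64 -7/32 -3/16 -1/8 0 } -> -967/4096

-967/4096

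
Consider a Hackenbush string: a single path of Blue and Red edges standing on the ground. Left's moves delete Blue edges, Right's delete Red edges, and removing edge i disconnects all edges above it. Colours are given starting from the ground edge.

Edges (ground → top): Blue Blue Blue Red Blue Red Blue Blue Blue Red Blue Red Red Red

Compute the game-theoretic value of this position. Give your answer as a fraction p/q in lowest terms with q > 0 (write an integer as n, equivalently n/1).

5585/2048

Prefix values for Blue Blue Blue Red Blue Red Blue Blue Blue Red Blue Red Red Red via {L|R} + simplicity:
v_1 [B]  L=[0]  R=[∅]  => 1
v_2 [BB]  L=[0,1]  R=[∅]  => 2
v_3 [BBB]  L=[0,1,2]  R=[∅]  => 3
v_4 [BBBR]  L=[0,1,2]  R=[3]  => 5/2
v_5 [BBBRB]  L=[0,1,2,5/2]  R=[3]  => 11/4
v_6 [BBBRBR]  L=[0,1,2,5/2]  R=[11/4,3]  => 21/8
v_7 [BBBRBRB]  L=[0,1,2,5/2,21/8]  R=[11/4,3]  => 43/16
v_8 [BBBRBRBB]  L=[0,1,2,5/2,21/8,43/16]  R=[11/4,3]  => 87/32
v_9 [BBBRBRBBB]  L=[0,1,2,5/2,21/8,43/16,87/32]  R=[11/4,3]  => 175/64
v_10 [BBBRBRBBBR]  L=[0,1,2,5/2,21/8,43/16,87/32]  R=[175/64,11/4,3]  => 349/128
v_11 [BBBRBRBBBRB]  L=[0,1,2,5/2,21/8,43/16,87/32,349/128]  R=[175/64,11/4,3]  => 699/256
v_12 [BBBRBRBBBRBR]  L=[0,1,2,5/2,21/8,43/16,87/32,349/128]  R=[699/256,175/64,11/4,3]  => 1397/512
v_13 [BBBRBRBBBRBRR]  L=[0,1,2,5/2,21/8,43/16,87/32,349/128]  R=[1397/512,699/256,175/64,11/4,3]  => 2793/1024
v_14 [BBBRBRBBBRBRRR]  L=[0,1,2,5/2,21/8,43/16,87/32,349/128]  R=[2793/1024,1397/512,699/256,175/64,11/4,3]  => 5585/2048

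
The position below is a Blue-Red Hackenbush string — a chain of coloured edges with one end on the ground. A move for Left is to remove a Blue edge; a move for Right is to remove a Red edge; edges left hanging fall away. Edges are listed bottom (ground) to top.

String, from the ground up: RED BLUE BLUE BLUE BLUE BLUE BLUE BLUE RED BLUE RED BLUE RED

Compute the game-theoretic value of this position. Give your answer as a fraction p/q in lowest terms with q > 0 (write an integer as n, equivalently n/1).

-43/4096

R: Left {  }, Right { 0 } ⇒ simplest -1
RB: Left { -1 }, Right { 0 } ⇒ simplest -1/2
RBB: Left { -1, -1/2 }, Right { 0 } ⇒ simplest -1/4
RBBB: Left { -1, -1/2, -1/4 }, Right { 0 } ⇒ simplest -1/8
RBBBB: Left { -1, -1/2, -1/4, -1/8 }, Right { 0 } ⇒ simplest -1/16
RBBBBB: Left { -1, -1/2, -1/4, -1/8, -1/16 }, Right { 0 } ⇒ simplest -1/32
RBBBBBB: Left { -1, -1/2, -1/4, -1/8, -1/16, -1/32 }, Right { 0 } ⇒ simplest -1/64
RBBBBBBB: Left { -1, -1/2, -1/4, -1/8, -1/16, -1/32, -1/64 }, Right { 0 } ⇒ simplest -1/128
RBBBBBBBR: Left { -1, -1/2, -1/4, -1/8, -1/16, -1/32, -1/64 }, Right { -1/128, 0 } ⇒ simplest -3/256
RBBBBBBBRB: Left { -1, -1/2, -1/4, -1/8, -1/16, -1/32, -1/64, -3/256 }, Right { -1/128, 0 } ⇒ simplest -5/512
RBBBBBBBRBR: Left { -1, -1/2, -1/4, -1/8, -1/16, -1/32, -1/64, -3/256 }, Right { -5/512, -1/128, 0 } ⇒ simplest -11/1024
RBBBBBBBRBRB: Left { -1, -1/2, -1/4, -1/8, -1/16, -1/32, -1/64, -3/256, -11/1024 }, Right { -5/512, -1/128, 0 } ⇒ simplest -21/2048
RBBBBBBBRBRBR: Left { -1, -1/2, -1/4, -1/8, -1/16, -1/32, -1/64, -3/256, -11/1024 }, Right { -21/2048, -5/512, -1/128, 0 } ⇒ simplest -43/4096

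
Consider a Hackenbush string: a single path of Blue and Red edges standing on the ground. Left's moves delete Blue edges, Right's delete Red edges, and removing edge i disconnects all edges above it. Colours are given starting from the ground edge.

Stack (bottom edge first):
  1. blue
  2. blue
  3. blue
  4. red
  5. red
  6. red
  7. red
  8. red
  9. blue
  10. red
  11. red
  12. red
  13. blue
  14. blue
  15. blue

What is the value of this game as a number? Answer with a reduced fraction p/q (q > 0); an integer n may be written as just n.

Recurse on prefixes of the 15-edge string blue blue blue red red red red red blue red red red blue blue blue:
1 of 15 · b · max L 0 · min R +∞ → 1
2 of 15 · bb · max L 1 · min R +∞ → 2
3 of 15 · bbb · max L 2 · min R +∞ → 3
4 of 15 · bbbr · max L 2 · min R 3 → 5/2
5 of 15 · bbbrr · max L 2 · min R 5/2 → 9/4
6 of 15 · bbbrrr · max L 2 · min R 9/4 → 17/8
7 of 15 · bbbrrrr · max L 2 · min R 17/8 → 33/16
8 of 15 · bbbrrrrr · max L 2 · min R 33/16 → 65/32
9 of 15 · bbbrrrrrb · max L 65/32 · min R 33/16 → 131/64
10 of 15 · bbbrrrrrbr · max L 65/32 · min R 131/64 → 261/128
11 of 15 · bbbrrrrrbrr · max L 65/32 · min R 261/128 → 521/256
12 of 15 · bbbrrrrrbrrr · max L 65/32 · min R 521/256 → 1041/512
13 of 15 · bbbrrrrrbrrrb · max L 1041/512 · min R 521/256 → 2083/1024
14 of 15 · bbbrrrrrbrrrbb · max L 2083/1024 · min R 521/256 → 4167/2048
15 of 15 · bbbrrrrrbrrrbbb · max L 4167/2048 · min R 521/256 → 8335/4096

8335/4096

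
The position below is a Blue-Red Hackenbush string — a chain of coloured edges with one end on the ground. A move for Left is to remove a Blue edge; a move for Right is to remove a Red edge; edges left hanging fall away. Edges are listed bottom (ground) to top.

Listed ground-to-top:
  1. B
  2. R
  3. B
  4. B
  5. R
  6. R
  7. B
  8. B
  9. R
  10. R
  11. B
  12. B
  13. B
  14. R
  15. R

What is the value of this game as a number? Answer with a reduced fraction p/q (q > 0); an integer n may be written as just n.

value_1 [B]  L=[0]  R=[∅]  → 1
value_2 [BR]  L=[0]  R=[1]  → 1/2
value_3 [BRB]  L=[0, 1/2]  R=[1]  → 3/4
value_4 [BRBB]  L=[0, 1/2, 3/4]  R=[1]  → 7/8
value_5 [BRBBR]  L=[0, 1/2, 3/4]  R=[7/8, 1]  → 13/16
value_6 [BRBBRR]  L=[0, 1/2, 3/4]  R=[13/16, 7/8, 1]  → 25/32
value_7 [BRBBRRB]  L=[0, 1/2, 3/4, 25/32]  R=[13/16, 7/8, 1]  → 51/64
value_8 [BRBBRRBB]  L=[0, 1/2, 3/4, 25/32, 51/64]  R=[13/16, 7/8, 1]  → 103/128
value_9 [BRBBRRBBR]  L=[0, 1/2, 3/4, 25/32, 51/64]  R=[103/128, 13/16, 7/8, 1]  → 205/256
value_10 [BRBBRRBBRR]  L=[0, 1/2, 3/4, 25/32, 51/64]  R=[205/256, 103/128, 13/16, 7/8, 1]  → 409/512
value_11 [BRBBRRBBRRB]  L=[0, 1/2, 3/4, 25/32, 51/64, 409/512]  R=[205/256, 103/128, 13/16, 7/8, 1]  → 819/1024
value_12 [BRBBRRBBRRBB]  L=[0, 1/2, 3/4, 25/32, 51/64, 409/512, 819/1024]  R=[205/256, 103/128, 13/16, 7/8, 1]  → 1639/2048
value_13 [BRBBRRBBRRBBB]  L=[0, 1/2, 3/4, 25/32, 51/64, 409/512, 819/1024, 1639/2048]  R=[205/256, 103/128, 13/16, 7/8, 1]  → 3279/4096
value_14 [BRBBRRBBRRBBBR]  L=[0, 1/2, 3/4, 25/32, 51/64, 409/512, 819/1024, 1639/2048]  R=[3279/4096, 205/256, 103/128, 13/16, 7/8, 1]  → 6557/8192
value_15 [BRBBRRBBRRBBBRR]  L=[0, 1/2, 3/4, 25/32, 51/64, 409/512, 819/1024, 1639/2048]  R=[6557/8192, 3279/4096, 205/256, 103/128, 13/16, 7/8, 1]  → 13113/16384

13113/16384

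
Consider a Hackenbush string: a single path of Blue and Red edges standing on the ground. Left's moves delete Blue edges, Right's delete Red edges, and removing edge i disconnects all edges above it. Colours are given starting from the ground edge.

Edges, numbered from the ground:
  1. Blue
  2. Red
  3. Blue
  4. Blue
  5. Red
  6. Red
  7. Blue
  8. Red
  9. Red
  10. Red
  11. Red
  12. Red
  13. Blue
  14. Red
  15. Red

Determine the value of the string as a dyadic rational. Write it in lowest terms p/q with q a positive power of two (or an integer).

Prefix values for Blue Red Blue Blue Red Red Blue Red Red Red Red Red Blue Red Red via {L|R} + simplicity:
edge 1 of 15 (Blue): { 0 | — } -> 1
edge 2 of 15 (Red): { 0 | 1 } -> 1/2
edge 3 of 15 (Blue): { 0; 1/2 | 1 } -> 3/4
edge 4 of 15 (Blue): { 0; 1/2; 3/4 | 1 } -> 7/8
edge 5 of 15 (Red): { 0; 1/2; 3/4 | 7/8; 1 } -> 13/16
edge 6 of 15 (Red): { 0; 1/2; 3/4 | 13/16; 7/8; 1 } -> 25/32
edge 7 of 15 (Blue): { 0; 1/2; 3/4; 25/32 | 13/16; 7/8; 1 } -> 51/64
edge 8 of 15 (Red): { 0; 1/2; 3/4; 25/32 | 51/64; 13/16; 7/8; 1 } -> 101/128
edge 9 of 15 (Red): { 0; 1/2; 3/4; 25/32 | 101/128; 51/64; 13/16; 7/8; 1 } -> 201/256
edge 10 of 15 (Red): { 0; 1/2; 3/4; 25/32 | 201/256; 101/128; 51/64; 13/16; 7/8; 1 } -> 401/512
edge 11 of 15 (Red): { 0; 1/2; 3/4; 25/32 | 401/512; 201/256; 101/128; 51/64; 13/16; 7/8; 1 } -> 801/1024
edge 12 of 15 (Red): { 0; 1/2; 3/4; 25/32 | 801/1024; 401/512; 201/256; 101/128; 51/64; 13/16; 7/8; 1 } -> 1601/2048
edge 13 of 15 (Blue): { 0; 1/2; 3/4; 25/32; 1601/2048 | 801/1024; 401/512; 201/256; 101/128; 51/64; 13/16; 7/8; 1 } -> 3203/4096
edge 14 of 15 (Red): { 0; 1/2; 3/4; 25/32; 1601/2048 | 3203/4096; 801/1024; 401/512; 201/256; 101/128; 51/64; 13/16; 7/8; 1 } -> 6405/8192
edge 15 of 15 (Red): { 0; 1/2; 3/4; 25/32; 1601/2048 | 6405/8192; 3203/4096; 801/1024; 401/512; 201/256; 101/128; 51/64; 13/16; 7/8; 1 } -> 12809/16384

12809/16384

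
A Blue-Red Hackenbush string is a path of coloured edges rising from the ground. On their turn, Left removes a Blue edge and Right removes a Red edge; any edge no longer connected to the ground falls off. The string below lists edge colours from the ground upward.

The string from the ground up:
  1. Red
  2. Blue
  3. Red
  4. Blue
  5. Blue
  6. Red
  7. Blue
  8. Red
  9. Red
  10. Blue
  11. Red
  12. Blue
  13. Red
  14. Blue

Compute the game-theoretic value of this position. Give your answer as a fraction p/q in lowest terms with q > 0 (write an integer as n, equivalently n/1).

g(R) = { · | 0 } — -1
g(RB) = { -1 | 0 } — -1/2
g(RBR) = { -1 | -1/2, 0 } — -3/4
g(RBRB) = { -1, -3/4 | -1/2, 0 } — -5/8
g(RBRBB) = { -1, -3/4, -5/8 | -1/2, 0 } — -9/16
g(RBRBBR) = { -1, -3/4, -5/8 | -9/16, -1/2, 0 } — -19/32
g(RBRBBRB) = { -1, -3/4, -5/8, -19/32 | -9/16, -1/2, 0 } — -37/64
g(RBRBBRBR) = { -1, -3/4, -5/8, -19/32 | -37/64, -9/16, -1/2, 0 } — -75/128
g(RBRBBRBRR) = { -1, -3/4, -5/8, -19/32 | -75/128, -37/64, -9/16, -1/2, 0 } — -151/256
g(RBRBBRBRRB) = { -1, -3/4, -5/8, -19/32, -151/256 | -75/128, -37/64, -9/16, -1/2, 0 } — -301/512
g(RBRBBRBRRBR) = { -1, -3/4, -5/8, -19/32, -151/256 | -301/512, -75/128, -37/64, -9/16, -1/2, 0 } — -603/1024
g(RBRBBRBRRBRB) = { -1, -3/4, -5/8, -19/32, -151/256, -603/1024 | -301/512, -75/128, -37/64, -9/16, -1/2, 0 } — -1205/2048
g(RBRBBRBRRBRBR) = { -1, -3/4, -5/8, -19/32, -151/256, -603/1024 | -1205/2048, -301/512, -75/128, -37/64, -9/16, -1/2, 0 } — -2411/4096
g(RBRBBRBRRBRBRB) = { -1, -3/4, -5/8, -19/32, -151/256, -603/1024, -2411/4096 | -1205/2048, -301/512, -75/128, -37/64, -9/16, -1/2, 0 } — -4821/8192

-4821/8192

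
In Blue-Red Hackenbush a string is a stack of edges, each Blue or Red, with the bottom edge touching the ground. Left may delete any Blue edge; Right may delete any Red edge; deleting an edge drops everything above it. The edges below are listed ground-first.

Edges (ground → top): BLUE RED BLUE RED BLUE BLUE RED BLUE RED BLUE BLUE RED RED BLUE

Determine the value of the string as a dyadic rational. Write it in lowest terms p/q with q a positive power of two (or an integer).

5811/8192

Recurse on prefixes of the 14-edge string BLUE RED BLUE RED BLUE BLUE RED BLUE RED BLUE BLUE RED RED BLUE:
1 of 14 · B · max L 0 · min R +∞ = 1
2 of 14 · BR · max L 0 · min R 1 = 1/2
3 of 14 · BRB · max L 1/2 · min R 1 = 3/4
4 of 14 · BRBR · max L 1/2 · min R 3/4 = 5/8
5 of 14 · BRBRB · max L 5/8 · min R 3/4 = 11/16
6 of 14 · BRBRBB · max L 11/16 · min R 3/4 = 23/32
7 of 14 · BRBRBBR · max L 11/16 · min R 23/32 = 45/64
8 of 14 · BRBRBBRB · max L 45/64 · min R 23/32 = 91/128
9 of 14 · BRBRBBRBR · max L 45/64 · min R 91/128 = 181/256
10 of 14 · BRBRBBRBRB · max L 181/256 · min R 91/128 = 363/512
11 of 14 · BRBRBBRBRBB · max L 363/512 · min R 91/128 = 727/1024
12 of 14 · BRBRBBRBRBBR · max L 363/512 · min R 727/1024 = 1453/2048
13 of 14 · BRBRBBRBRBBRR · max L 363/512 · min R 1453/2048 = 2905/4096
14 of 14 · BRBRBBRBRBBRRB · max L 2905/4096 · min R 1453/2048 = 5811/8192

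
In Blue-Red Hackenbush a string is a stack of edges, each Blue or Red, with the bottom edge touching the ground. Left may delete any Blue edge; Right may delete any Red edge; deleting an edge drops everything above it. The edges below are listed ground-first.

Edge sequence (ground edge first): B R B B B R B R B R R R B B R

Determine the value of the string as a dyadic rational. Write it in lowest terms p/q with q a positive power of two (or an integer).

14989/16384

Build val(s[:k]) for k = 1..15, string s = B R B B B R B R B R R R B B R.
step 1: add B to get B; options L={ 0 } R={ · } → 1
step 2: add R to get BR; options L={ 0 } R={ 1 } → 1/2
step 3: add B to get BRB; options L={ 0, 1/2 } R={ 1 } → 3/4
step 4: add B to get BRBB; options L={ 0, 1/2, 3/4 } R={ 1 } → 7/8
step 5: add B to get BRBBB; options L={ 0, 1/2, 3/4, 7/8 } R={ 1 } → 15/16
step 6: add R to get BRBBBR; options L={ 0, 1/2, 3/4, 7/8 } R={ 15/16, 1 } → 29/32
step 7: add B to get BRBBBRB; options L={ 0, 1/2, 3/4, 7/8, 29/32 } R={ 15/16, 1 } → 59/64
step 8: add R to get BRBBBRBR; options L={ 0, 1/2, 3/4, 7/8, 29/32 } R={ 59/64, 15/16, 1 } → 117/128
step 9: add B to get BRBBBRBRB; options L={ 0, 1/2, 3/4, 7/8, 29/32, 117/128 } R={ 59/64, 15/16, 1 } → 235/256
step 10: add R to get BRBBBRBRBR; options L={ 0, 1/2, 3/4, 7/8, 29/32, 117/128 } R={ 235/256, 59/64, 15/16, 1 } → 469/512
step 11: add R to get BRBBBRBRBRR; options L={ 0, 1/2, 3/4, 7/8, 29/32, 117/128 } R={ 469/512, 235/256, 59/64, 15/16, 1 } → 937/1024
step 12: add R to get BRBBBRBRBRRR; options L={ 0, 1/2, 3/4, 7/8, 29/32, 117/128 } R={ 937/1024, 469/512, 235/256, 59/64, 15/16, 1 } → 1873/2048
step 13: add B to get BRBBBRBRBRRRB; options L={ 0, 1/2, 3/4, 7/8, 29/32, 117/128, 1873/2048 } R={ 937/1024, 469/512, 235/256, 59/64, 15/16, 1 } → 3747/4096
step 14: add B to get BRBBBRBRBRRRBB; options L={ 0, 1/2, 3/4, 7/8, 29/32, 117/128, 1873/2048, 3747/4096 } R={ 937/1024, 469/512, 235/256, 59/64, 15/16, 1 } → 7495/8192
step 15: add R to get BRBBBRBRBRRRBBR; options L={ 0, 1/2, 3/4, 7/8, 29/32, 117/128, 1873/2048, 3747/4096 } R={ 7495/8192, 937/1024, 469/512, 235/256, 59/64, 15/16, 1 } → 14989/16384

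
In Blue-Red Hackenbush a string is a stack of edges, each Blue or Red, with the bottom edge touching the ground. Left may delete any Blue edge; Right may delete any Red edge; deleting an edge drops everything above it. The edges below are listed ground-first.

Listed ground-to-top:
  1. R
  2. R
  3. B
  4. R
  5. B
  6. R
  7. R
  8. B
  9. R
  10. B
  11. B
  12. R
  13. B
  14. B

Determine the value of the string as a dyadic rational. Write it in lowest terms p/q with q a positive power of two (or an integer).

1 of 14 · R · max L −∞ · min R 0 — -1
2 of 14 · RR · max L −∞ · min R -1 — -2
3 of 14 · RRB · max L -2 · min R -1 — -3/2
4 of 14 · RRBR · max L -2 · min R -3/2 — -7/4
5 of 14 · RRBRB · max L -7/4 · min R -3/2 — -13/8
6 of 14 · RRBRBR · max L -7/4 · min R -13/8 — -27/16
7 of 14 · RRBRBRR · max L -7/4 · min R -27/16 — -55/32
8 of 14 · RRBRBRRB · max L -55/32 · min R -27/16 — -109/64
9 of 14 · RRBRBRRBR · max L -55/32 · min R -109/64 — -219/128
10 of 14 · RRBRBRRBRB · max L -219/128 · min R -109/64 — -437/256
11 of 14 · RRBRBRRBRBB · max L -437/256 · min R -109/64 — -873/512
12 of 14 · RRBRBRRBRBBR · max L -437/256 · min R -873/512 — -1747/1024
13 of 14 · RRBRBRRBRBBRB · max L -1747/1024 · min R -873/512 — -3493/2048
14 of 14 · RRBRBRRBRBBRBB · max L -3493/2048 · min R -873/512 — -6985/4096

-6985/4096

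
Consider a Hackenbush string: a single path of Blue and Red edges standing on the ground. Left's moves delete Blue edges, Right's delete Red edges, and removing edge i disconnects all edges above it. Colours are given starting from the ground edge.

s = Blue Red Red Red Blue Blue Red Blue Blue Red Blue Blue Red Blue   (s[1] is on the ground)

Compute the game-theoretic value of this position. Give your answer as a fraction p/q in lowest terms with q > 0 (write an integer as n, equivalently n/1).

value_1 [B]  L=[0]  R=[]  — 1
value_2 [BR]  L=[0]  R=[1]  — 1/2
value_3 [BRR]  L=[0]  R=[1/2 1]  — 1/4
value_4 [BRRR]  L=[0]  R=[1/4 1/2 1]  — 1/8
value_5 [BRRRB]  L=[0 1/8]  R=[1/4 1/2 1]  — 3/16
value_6 [BRRRBB]  L=[0 1/8 3/16]  R=[1/4 1/2 1]  — 7/32
value_7 [BRRRBBR]  L=[0 1/8 3/16]  R=[7/32 1/4 1/2 1]  — 13/64
value_8 [BRRRBBRB]  L=[0 1/8 3/16 13/64]  R=[7/32 1/4 1/2 1]  — 27/128
value_9 [BRRRBBRBB]  L=[0 1/8 3/16 13/64 27/128]  R=[7/32 1/4 1/2 1]  — 55/256
value_10 [BRRRBBRBBR]  L=[0 1/8 3/16 13/64 27/128]  R=[55/256 7/32 1/4 1/2 1]  — 109/512
value_11 [BRRRBBRBBRB]  L=[0 1/8 3/16 13/64 27/128 109/512]  R=[55/256 7/32 1/4 1/2 1]  — 219/1024
value_12 [BRRRBBRBBRBB]  L=[0 1/8 3/16 13/64 27/128 109/512 219/1024]  R=[55/256 7/32 1/4 1/2 1]  — 439/2048
value_13 [BRRRBBRBBRBBR]  L=[0 1/8 3/16 13/64 27/128 109/512 219/1024]  R=[439/2048 55/256 7/32 1/4 1/2 1]  — 877/4096
value_14 [BRRRBBRBBRBBRB]  L=[0 1/8 3/16 13/64 27/128 109/512 219/1024 877/4096]  R=[439/2048 55/256 7/32 1/4 1/2 1]  — 1755/8192

1755/8192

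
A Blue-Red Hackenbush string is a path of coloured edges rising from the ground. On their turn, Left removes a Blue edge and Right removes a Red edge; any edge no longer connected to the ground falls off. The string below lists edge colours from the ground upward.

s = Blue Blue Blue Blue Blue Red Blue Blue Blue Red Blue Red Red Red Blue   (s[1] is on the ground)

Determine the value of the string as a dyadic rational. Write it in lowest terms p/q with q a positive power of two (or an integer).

5027/1024

1 of 15 · B · max L 0 · min R +∞ ⇒ 1
2 of 15 · BB · max L 1 · min R +∞ ⇒ 2
3 of 15 · BBB · max L 2 · min R +∞ ⇒ 3
4 of 15 · BBBB · max L 3 · min R +∞ ⇒ 4
5 of 15 · BBBBB · max L 4 · min R +∞ ⇒ 5
6 of 15 · BBBBBR · max L 4 · min R 5 ⇒ 9/2
7 of 15 · BBBBBRB · max L 9/2 · min R 5 ⇒ 19/4
8 of 15 · BBBBBRBB · max L 19/4 · min R 5 ⇒ 39/8
9 of 15 · BBBBBRBBB · max L 39/8 · min R 5 ⇒ 79/16
10 of 15 · BBBBBRBBBR · max L 39/8 · min R 79/16 ⇒ 157/32
11 of 15 · BBBBBRBBBRB · max L 157/32 · min R 79/16 ⇒ 315/64
12 of 15 · BBBBBRBBBRBR · max L 157/32 · min R 315/64 ⇒ 629/128
13 of 15 · BBBBBRBBBRBRR · max L 157/32 · min R 629/128 ⇒ 1257/256
14 of 15 · BBBBBRBBBRBRRR · max L 157/32 · min R 1257/256 ⇒ 2513/512
15 of 15 · BBBBBRBBBRBRRRB · max L 2513/512 · min R 1257/256 ⇒ 5027/1024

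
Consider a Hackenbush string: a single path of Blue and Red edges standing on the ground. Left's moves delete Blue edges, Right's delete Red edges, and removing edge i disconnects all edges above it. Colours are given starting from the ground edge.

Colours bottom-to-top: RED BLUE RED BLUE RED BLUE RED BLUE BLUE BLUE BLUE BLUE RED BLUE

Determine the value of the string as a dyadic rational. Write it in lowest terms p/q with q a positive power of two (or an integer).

-5381/8192

Prefix values for RED BLUE RED BLUE RED BLUE RED BLUE BLUE BLUE BLUE BLUE RED BLUE via {L|R} + simplicity:
G(R) = { — | 0 } = -1
G(RB) = { -1 | 0 } = -1/2
G(RBR) = { -1 | -1/2; 0 } = -3/4
G(RBRB) = { -1; -3/4 | -1/2; 0 } = -5/8
G(RBRBR) = { -1; -3/4 | -5/8; -1/2; 0 } = -11/16
G(RBRBRB) = { -1; -3/4; -11/16 | -5/8; -1/2; 0 } = -21/32
G(RBRBRBR) = { -1; -3/4; -11/16 | -21/32; -5/8; -1/2; 0 } = -43/64
G(RBRBRBRB) = { -1; -3/4; -11/16; -43/64 | -21/32; -5/8; -1/2; 0 } = -85/128
G(RBRBRBRBB) = { -1; -3/4; -11/16; -43/64; -85/128 | -21/32; -5/8; -1/2; 0 } = -169/256
G(RBRBRBRBBB) = { -1; -3/4; -11/16; -43/64; -85/128; -169/256 | -21/32; -5/8; -1/2; 0 } = -337/512
G(RBRBRBRBBBB) = { -1; -3/4; -11/16; -43/64; -85/128; -169/256; -337/512 | -21/32; -5/8; -1/2; 0 } = -673/1024
G(RBRBRBRBBBBB) = { -1; -3/4; -11/16; -43/64; -85/128; -169/256; -337/512; -673/1024 | -21/32; -5/8; -1/2; 0 } = -1345/2048
G(RBRBRBRBBBBBR) = { -1; -3/4; -11/16; -43/64; -85/128; -169/256; -337/512; -673/1024 | -1345/2048; -21/32; -5/8; -1/2; 0 } = -2691/4096
G(RBRBRBRBBBBBRB) = { -1; -3/4; -11/16; -43/64; -85/128; -169/256; -337/512; -673/1024; -2691/4096 | -1345/2048; -21/32; -5/8; -1/2; 0 } = -5381/8192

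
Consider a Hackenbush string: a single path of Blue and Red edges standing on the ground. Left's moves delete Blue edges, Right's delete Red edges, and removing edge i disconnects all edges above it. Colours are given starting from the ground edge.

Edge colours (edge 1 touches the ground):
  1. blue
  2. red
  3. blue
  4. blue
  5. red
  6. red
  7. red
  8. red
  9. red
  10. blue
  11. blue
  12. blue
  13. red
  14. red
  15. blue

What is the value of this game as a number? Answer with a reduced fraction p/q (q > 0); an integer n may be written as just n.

Build v(s[:k]) for k = 1..15, string s = blue red blue blue red red red red red blue blue blue red red blue.
edge 1 of 15 (blue): { 0 | ∅ } = 1
edge 2 of 15 (red): { 0 | 1 } = 1/2
edge 3 of 15 (blue): { 0 1/2 | 1 } = 3/4
edge 4 of 15 (blue): { 0 1/2 3/4 | 1 } = 7/8
edge 5 of 15 (red): { 0 1/2 3/4 | 7/8 1 } = 13/16
edge 6 of 15 (red): { 0 1/2 3/4 | 13/16 7/8 1 } = 25/32
edge 7 of 15 (red): { 0 1/2 3/4 | 25/32 13/16 7/8 1 } = 49/64
edge 8 of 15 (red): { 0 1/2 3/4 | 49/64 25/32 13/16 7/8 1 } = 97/128
edge 9 of 15 (red): { 0 1/2 3/4 | 97/128 49/64 25/32 13/16 7/8 1 } = 193/256
edge 10 of 15 (blue): { 0 1/2 3/4 193/256 | 97/128 49/64 25/32 13/16 7/8 1 } = 387/512
edge 11 of 15 (blue): { 0 1/2 3/4 193/256 387/512 | 97/128 49/64 25/32 13/16 7/8 1 } = 775/1024
edge 12 of 15 (blue): { 0 1/2 3/4 193/256 387/512 775/1024 | 97/128 49/64 25/32 13/16 7/8 1 } = 1551/2048
edge 13 of 15 (red): { 0 1/2 3/4 193/256 387/512 775/1024 | 1551/2048 97/128 49/64 25/32 13/16 7/8 1 } = 3101/4096
edge 14 of 15 (red): { 0 1/2 3/4 193/256 387/512 775/1024 | 3101/4096 1551/2048 97/128 49/64 25/32 13/16 7/8 1 } = 6201/8192
edge 15 of 15 (blue): { 0 1/2 3/4 193/256 387/512 775/1024 6201/8192 | 3101/4096 1551/2048 97/128 49/64 25/32 13/16 7/8 1 } = 12403/16384

12403/16384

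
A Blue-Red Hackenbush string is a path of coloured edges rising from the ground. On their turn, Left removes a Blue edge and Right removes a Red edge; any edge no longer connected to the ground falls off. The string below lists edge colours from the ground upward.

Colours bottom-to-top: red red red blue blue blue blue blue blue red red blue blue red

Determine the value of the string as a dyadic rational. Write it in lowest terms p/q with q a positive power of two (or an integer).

G_1 [r]  L=[—]  R=[0]  ⇒ -1
G_2 [rr]  L=[—]  R=[-1; 0]  ⇒ -2
G_3 [rrr]  L=[—]  R=[-2; -1; 0]  ⇒ -3
G_4 [rrrb]  L=[-3]  R=[-2; -1; 0]  ⇒ -5/2
G_5 [rrrbb]  L=[-3; -5/2]  R=[-2; -1; 0]  ⇒ -9/4
G_6 [rrrbbb]  L=[-3; -5/2; -9/4]  R=[-2; -1; 0]  ⇒ -17/8
G_7 [rrrbbbb]  L=[-3; -5/2; -9/4; -17/8]  R=[-2; -1; 0]  ⇒ -33/16
G_8 [rrrbbbbb]  L=[-3; -5/2; -9/4; -17/8; -33/16]  R=[-2; -1; 0]  ⇒ -65/32
G_9 [rrrbbbbbb]  L=[-3; -5/2; -9/4; -17/8; -33/16; -65/32]  R=[-2; -1; 0]  ⇒ -129/64
G_10 [rrrbbbbbbr]  L=[-3; -5/2; -9/4; -17/8; -33/16; -65/32]  R=[-129/64; -2; -1; 0]  ⇒ -259/128
G_11 [rrrbbbbbbrr]  L=[-3; -5/2; -9/4; -17/8; -33/16; -65/32]  R=[-259/128; -129/64; -2; -1; 0]  ⇒ -519/256
G_12 [rrrbbbbbbrrb]  L=[-3; -5/2; -9/4; -17/8; -33/16; -65/32; -519/256]  R=[-259/128; -129/64; -2; -1; 0]  ⇒ -1037/512
G_13 [rrrbbbbbbrrbb]  L=[-3; -5/2; -9/4; -17/8; -33/16; -65/32; -519/256; -1037/512]  R=[-259/128; -129/64; -2; -1; 0]  ⇒ -2073/1024
G_14 [rrrbbbbbbrrbbr]  L=[-3; -5/2; -9/4; -17/8; -33/16; -65/32; -519/256; -1037/512]  R=[-2073/1024; -259/128; -129/64; -2; -1; 0]  ⇒ -4147/2048

-4147/2048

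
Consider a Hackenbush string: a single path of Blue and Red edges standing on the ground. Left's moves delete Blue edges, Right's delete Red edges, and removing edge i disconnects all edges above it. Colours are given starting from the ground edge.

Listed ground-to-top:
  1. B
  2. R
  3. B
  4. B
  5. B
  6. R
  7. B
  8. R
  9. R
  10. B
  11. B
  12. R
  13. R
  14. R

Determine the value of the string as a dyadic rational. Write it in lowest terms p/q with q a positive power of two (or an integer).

Recurse on prefixes of the 14-edge string B R B B B R B R R B B R R R:
G(B) = { 0 | none } = 1
G(BR) = { 0 | 1 } = 1/2
G(BRB) = { 0, 1/2 | 1 } = 3/4
G(BRBB) = { 0, 1/2, 3/4 | 1 } = 7/8
G(BRBBB) = { 0, 1/2, 3/4, 7/8 | 1 } = 15/16
G(BRBBBR) = { 0, 1/2, 3/4, 7/8 | 15/16, 1 } = 29/32
G(BRBBBRB) = { 0, 1/2, 3/4, 7/8, 29/32 | 15/16, 1 } = 59/64
G(BRBBBRBR) = { 0, 1/2, 3/4, 7/8, 29/32 | 59/64, 15/16, 1 } = 117/128
G(BRBBBRBRR) = { 0, 1/2, 3/4, 7/8, 29/32 | 117/128, 59/64, 15/16, 1 } = 233/256
G(BRBBBRBRRB) = { 0, 1/2, 3/4, 7/8, 29/32, 233/256 | 117/128, 59/64, 15/16, 1 } = 467/512
G(BRBBBRBRRBB) = { 0, 1/2, 3/4, 7/8, 29/32, 233/256, 467/512 | 117/128, 59/64, 15/16, 1 } = 935/1024
G(BRBBBRBRRBBR) = { 0, 1/2, 3/4, 7/8, 29/32, 233/256, 467/512 | 935/1024, 117/128, 59/64, 15/16, 1 } = 1869/2048
G(BRBBBRBRRBBRR) = { 0, 1/2, 3/4, 7/8, 29/32, 233/256, 467/512 | 1869/2048, 935/1024, 117/128, 59/64, 15/16, 1 } = 3737/4096
G(BRBBBRBRRBBRRR) = { 0, 1/2, 3/4, 7/8, 29/32, 233/256, 467/512 | 3737/4096, 1869/2048, 935/1024, 117/128, 59/64, 15/16, 1 } = 7473/8192

7473/8192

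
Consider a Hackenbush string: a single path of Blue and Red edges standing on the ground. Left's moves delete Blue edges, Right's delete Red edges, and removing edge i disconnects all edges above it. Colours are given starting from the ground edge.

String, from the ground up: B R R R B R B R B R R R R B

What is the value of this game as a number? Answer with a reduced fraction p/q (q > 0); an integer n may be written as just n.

1347/8192

G_1 [B]  L=[0]  R=[]  = 1
G_2 [BR]  L=[0]  R=[1]  = 1/2
G_3 [BRR]  L=[0]  R=[1/2, 1]  = 1/4
G_4 [BRRR]  L=[0]  R=[1/4, 1/2, 1]  = 1/8
G_5 [BRRRB]  L=[0, 1/8]  R=[1/4, 1/2, 1]  = 3/16
G_6 [BRRRBR]  L=[0, 1/8]  R=[3/16, 1/4, 1/2, 1]  = 5/32
G_7 [BRRRBRB]  L=[0, 1/8, 5/32]  R=[3/16, 1/4, 1/2, 1]  = 11/64
G_8 [BRRRBRBR]  L=[0, 1/8, 5/32]  R=[11/64, 3/16, 1/4, 1/2, 1]  = 21/128
G_9 [BRRRBRBRB]  L=[0, 1/8, 5/32, 21/128]  R=[11/64, 3/16, 1/4, 1/2, 1]  = 43/256
G_10 [BRRRBRBRBR]  L=[0, 1/8, 5/32, 21/128]  R=[43/256, 11/64, 3/16, 1/4, 1/2, 1]  = 85/512
G_11 [BRRRBRBRBRR]  L=[0, 1/8, 5/32, 21/128]  R=[85/512, 43/256, 11/64, 3/16, 1/4, 1/2, 1]  = 169/1024
G_12 [BRRRBRBRBRRR]  L=[0, 1/8, 5/32, 21/128]  R=[169/1024, 85/512, 43/256, 11/64, 3/16, 1/4, 1/2, 1]  = 337/2048
G_13 [BRRRBRBRBRRRR]  L=[0, 1/8, 5/32, 21/128]  R=[337/2048, 169/1024, 85/512, 43/256, 11/64, 3/16, 1/4, 1/2, 1]  = 673/4096
G_14 [BRRRBRBRBRRRRB]  L=[0, 1/8, 5/32, 21/128, 673/4096]  R=[337/2048, 169/1024, 85/512, 43/256, 11/64, 3/16, 1/4, 1/2, 1]  = 1347/8192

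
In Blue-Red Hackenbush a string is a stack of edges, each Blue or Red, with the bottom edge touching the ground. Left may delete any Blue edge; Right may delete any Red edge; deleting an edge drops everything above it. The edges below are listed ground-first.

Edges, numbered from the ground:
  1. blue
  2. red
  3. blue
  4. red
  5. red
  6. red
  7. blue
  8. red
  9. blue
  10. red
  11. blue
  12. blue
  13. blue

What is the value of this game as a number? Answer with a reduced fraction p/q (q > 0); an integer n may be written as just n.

2223/4096

Build v(s[:k]) for k = 1..13, string s = blue red blue red red red blue red blue red blue blue blue.
v(b) = { 0 | ∅ } ⇒ 1
v(br) = { 0 | 1 } ⇒ 1/2
v(brb) = { 0 1/2 | 1 } ⇒ 3/4
v(brbr) = { 0 1/2 | 3/4 1 } ⇒ 5/8
v(brbrr) = { 0 1/2 | 5/8 3/4 1 } ⇒ 9/16
v(brbrrr) = { 0 1/2 | 9/16 5/8 3/4 1 } ⇒ 17/32
v(brbrrrb) = { 0 1/2 17/32 | 9/16 5/8 3/4 1 } ⇒ 35/64
v(brbrrrbr) = { 0 1/2 17/32 | 35/64 9/16 5/8 3/4 1 } ⇒ 69/128
v(brbrrrbrb) = { 0 1/2 17/32 69/128 | 35/64 9/16 5/8 3/4 1 } ⇒ 139/256
v(brbrrrbrbr) = { 0 1/2 17/32 69/128 | 139/256 35/64 9/16 5/8 3/4 1 } ⇒ 277/512
v(brbrrrbrbrb) = { 0 1/2 17/32 69/128 277/512 | 139/256 35/64 9/16 5/8 3/4 1 } ⇒ 555/1024
v(brbrrrbrbrbb) = { 0 1/2 17/32 69/128 277/512 555/1024 | 139/256 35/64 9/16 5/8 3/4 1 } ⇒ 1111/2048
v(brbrrrbrbrbbb) = { 0 1/2 17/32 69/128 277/512 555/1024 1111/2048 | 139/256 35/64 9/16 5/8 3/4 1 } ⇒ 2223/4096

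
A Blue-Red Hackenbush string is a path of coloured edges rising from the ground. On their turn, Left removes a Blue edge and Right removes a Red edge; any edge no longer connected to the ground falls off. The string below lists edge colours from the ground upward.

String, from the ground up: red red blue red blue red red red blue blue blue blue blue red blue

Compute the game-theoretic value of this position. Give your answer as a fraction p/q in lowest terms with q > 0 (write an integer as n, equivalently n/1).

-14085/8192

Build val(s[:k]) for k = 1..15, string s = red red blue red blue red red red blue blue blue blue blue red blue.
val(r) = { none | 0 } = -1
val(rr) = { none | -1 0 } = -2
val(rrb) = { -2 | -1 0 } = -3/2
val(rrbr) = { -2 | -3/2 -1 0 } = -7/4
val(rrbrb) = { -2 -7/4 | -3/2 -1 0 } = -13/8
val(rrbrbr) = { -2 -7/4 | -13/8 -3/2 -1 0 } = -27/16
val(rrbrbrr) = { -2 -7/4 | -27/16 -13/8 -3/2 -1 0 } = -55/32
val(rrbrbrrr) = { -2 -7/4 | -55/32 -27/16 -13/8 -3/2 -1 0 } = -111/64
val(rrbrbrrrb) = { -2 -7/4 -111/64 | -55/32 -27/16 -13/8 -3/2 -1 0 } = -221/128
val(rrbrbrrrbb) = { -2 -7/4 -111/64 -221/128 | -55/32 -27/16 -13/8 -3/2 -1 0 } = -441/256
val(rrbrbrrrbbb) = { -2 -7/4 -111/64 -221/128 -441/256 | -55/32 -27/16 -13/8 -3/2 -1 0 } = -881/512
val(rrbrbrrrbbbb) = { -2 -7/4 -111/64 -221/128 -441/256 -881/512 | -55/32 -27/16 -13/8 -3/2 -1 0 } = -1761/1024
val(rrbrbrrrbbbbb) = { -2 -7/4 -111/64 -221/128 -441/256 -881/512 -1761/1024 | -55/32 -27/16 -13/8 -3/2 -1 0 } = -3521/2048
val(rrbrbrrrbbbbbr) = { -2 -7/4 -111/64 -221/128 -441/256 -881/512 -1761/1024 | -3521/2048 -55/32 -27/16 -13/8 -3/2 -1 0 } = -7043/4096
val(rrbrbrrrbbbbbrb) = { -2 -7/4 -111/64 -221/128 -441/256 -881/512 -1761/1024 -7043/4096 | -3521/2048 -55/32 -27/16 -13/8 -3/2 -1 0 } = -14085/8192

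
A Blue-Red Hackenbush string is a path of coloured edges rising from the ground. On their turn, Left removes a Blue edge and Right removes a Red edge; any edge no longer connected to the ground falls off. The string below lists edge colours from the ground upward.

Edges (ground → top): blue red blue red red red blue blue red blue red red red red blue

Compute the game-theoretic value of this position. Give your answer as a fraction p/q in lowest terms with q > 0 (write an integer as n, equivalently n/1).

b: Left { 0 }, Right {  } so simplest 1
br: Left { 0 }, Right { 1 } so simplest 1/2
brb: Left { 0, 1/2 }, Right { 1 } so simplest 3/4
brbr: Left { 0, 1/2 }, Right { 3/4, 1 } so simplest 5/8
brbrr: Left { 0, 1/2 }, Right { 5/8, 3/4, 1 } so simplest 9/16
brbrrr: Left { 0, 1/2 }, Right { 9/16, 5/8, 3/4, 1 } so simplest 17/32
brbrrrb: Left { 0, 1/2, 17/32 }, Right { 9/16, 5/8, 3/4, 1 } so simplest 35/64
brbrrrbb: Left { 0, 1/2, 17/32, 35/64 }, Right { 9/16, 5/8, 3/4, 1 } so simplest 71/128
brbrrrbbr: Left { 0, 1/2, 17/32, 35/64 }, Right { 71/128, 9/16, 5/8, 3/4, 1 } so simplest 141/256
brbrrrbbrb: Left { 0, 1/2, 17/32, 35/64, 141/256 }, Right { 71/128, 9/16, 5/8, 3/4, 1 } so simplest 283/512
brbrrrbbrbr: Left { 0, 1/2, 17/32, 35/64, 141/256 }, Right { 283/512, 71/128, 9/16, 5/8, 3/4, 1 } so simplest 565/1024
brbrrrbbrbrr: Left { 0, 1/2, 17/32, 35/64, 141/256 }, Right { 565/1024, 283/512, 71/128, 9/16, 5/8, 3/4, 1 } so simplest 1129/2048
brbrrrbbrbrrr: Left { 0, 1/2, 17/32, 35/64, 141/256 }, Right { 1129/2048, 565/1024, 283/512, 71/128, 9/16, 5/8, 3/4, 1 } so simplest 2257/4096
brbrrrbbrbrrrr: Left { 0, 1/2, 17/32, 35/64, 141/256 }, Right { 2257/4096, 1129/2048, 565/1024, 283/512, 71/128, 9/16, 5/8, 3/4, 1 } so simplest 4513/8192
brbrrrbbrbrrrrb: Left { 0, 1/2, 17/32, 35/64, 141/256, 4513/8192 }, Right { 2257/4096, 1129/2048, 565/1024, 283/512, 71/128, 9/16, 5/8, 3/4, 1 } so simplest 9027/16384

9027/16384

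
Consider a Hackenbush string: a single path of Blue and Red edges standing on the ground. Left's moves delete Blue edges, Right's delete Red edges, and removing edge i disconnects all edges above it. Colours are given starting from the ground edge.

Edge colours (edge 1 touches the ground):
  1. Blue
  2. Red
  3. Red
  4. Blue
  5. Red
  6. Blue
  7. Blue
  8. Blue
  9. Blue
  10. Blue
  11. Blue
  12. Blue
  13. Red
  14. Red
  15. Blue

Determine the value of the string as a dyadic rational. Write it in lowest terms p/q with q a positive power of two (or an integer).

Recurse on prefixes of the 15-edge string Blue Red Red Blue Red Blue Blue Blue Blue Blue Blue Blue Red Red Blue:
B: Left { 0 }, Right { — } = simplest 1
BR: Left { 0 }, Right { 1 } = simplest 1/2
BRR: Left { 0 }, Right { 1/2; 1 } = simplest 1/4
BRRB: Left { 0; 1/4 }, Right { 1/2; 1 } = simplest 3/8
BRRBR: Left { 0; 1/4 }, Right { 3/8; 1/2; 1 } = simplest 5/16
BRRBRB: Left { 0; 1/4; 5/16 }, Right { 3/8; 1/2; 1 } = simplest 11/32
BRRBRBB: Left { 0; 1/4; 5/16; 11/32 }, Right { 3/8; 1/2; 1 } = simplest 23/64
BRRBRBBB: Left { 0; 1/4; 5/16; 11/32; 23/64 }, Right { 3/8; 1/2; 1 } = simplest 47/128
BRRBRBBBB: Left { 0; 1/4; 5/16; 11/32; 23/64; 47/128 }, Right { 3/8; 1/2; 1 } = simplest 95/256
BRRBRBBBBB: Left { 0; 1/4; 5/16; 11/32; 23/64; 47/128; 95/256 }, Right { 3/8; 1/2; 1 } = simplest 191/512
BRRBRBBBBBB: Left { 0; 1/4; 5/16; 11/32; 23/64; 47/128; 95/256; 191/512 }, Right { 3/8; 1/2; 1 } = simplest 383/1024
BRRBRBBBBBBB: Left { 0; 1/4; 5/16; 11/32; 23/64; 47/128; 95/256; 191/512; 383/1024 }, Right { 3/8; 1/2; 1 } = simplest 767/2048
BRRBRBBBBBBBR: Left { 0; 1/4; 5/16; 11/32; 23/64; 47/128; 95/256; 191/512; 383/1024 }, Right { 767/2048; 3/8; 1/2; 1 } = simplest 1533/4096
BRRBRBBBBBBBRR: Left { 0; 1/4; 5/16; 11/32; 23/64; 47/128; 95/256; 191/512; 383/1024 }, Right { 1533/4096; 767/2048; 3/8; 1/2; 1 } = simplest 3065/8192
BRRBRBBBBBBBRRB: Left { 0; 1/4; 5/16; 11/32; 23/64; 47/128; 95/256; 191/512; 383/1024; 3065/8192 }, Right { 1533/4096; 767/2048; 3/8; 1/2; 1 } = simplest 6131/16384

6131/16384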